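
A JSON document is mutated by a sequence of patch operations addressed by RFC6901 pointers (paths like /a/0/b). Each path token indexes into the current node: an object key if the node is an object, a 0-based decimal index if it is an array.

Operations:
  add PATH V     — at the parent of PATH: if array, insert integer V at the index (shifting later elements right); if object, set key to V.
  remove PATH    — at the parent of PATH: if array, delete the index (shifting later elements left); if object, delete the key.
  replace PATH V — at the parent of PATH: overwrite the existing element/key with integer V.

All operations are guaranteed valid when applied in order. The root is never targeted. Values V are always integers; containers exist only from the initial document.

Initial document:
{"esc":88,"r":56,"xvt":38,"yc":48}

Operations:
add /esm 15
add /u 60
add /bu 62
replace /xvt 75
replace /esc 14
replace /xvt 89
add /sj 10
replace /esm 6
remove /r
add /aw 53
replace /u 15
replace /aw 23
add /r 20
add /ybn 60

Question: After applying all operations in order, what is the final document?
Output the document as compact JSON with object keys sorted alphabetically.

Answer: {"aw":23,"bu":62,"esc":14,"esm":6,"r":20,"sj":10,"u":15,"xvt":89,"ybn":60,"yc":48}

Derivation:
After op 1 (add /esm 15): {"esc":88,"esm":15,"r":56,"xvt":38,"yc":48}
After op 2 (add /u 60): {"esc":88,"esm":15,"r":56,"u":60,"xvt":38,"yc":48}
After op 3 (add /bu 62): {"bu":62,"esc":88,"esm":15,"r":56,"u":60,"xvt":38,"yc":48}
After op 4 (replace /xvt 75): {"bu":62,"esc":88,"esm":15,"r":56,"u":60,"xvt":75,"yc":48}
After op 5 (replace /esc 14): {"bu":62,"esc":14,"esm":15,"r":56,"u":60,"xvt":75,"yc":48}
After op 6 (replace /xvt 89): {"bu":62,"esc":14,"esm":15,"r":56,"u":60,"xvt":89,"yc":48}
After op 7 (add /sj 10): {"bu":62,"esc":14,"esm":15,"r":56,"sj":10,"u":60,"xvt":89,"yc":48}
After op 8 (replace /esm 6): {"bu":62,"esc":14,"esm":6,"r":56,"sj":10,"u":60,"xvt":89,"yc":48}
After op 9 (remove /r): {"bu":62,"esc":14,"esm":6,"sj":10,"u":60,"xvt":89,"yc":48}
After op 10 (add /aw 53): {"aw":53,"bu":62,"esc":14,"esm":6,"sj":10,"u":60,"xvt":89,"yc":48}
After op 11 (replace /u 15): {"aw":53,"bu":62,"esc":14,"esm":6,"sj":10,"u":15,"xvt":89,"yc":48}
After op 12 (replace /aw 23): {"aw":23,"bu":62,"esc":14,"esm":6,"sj":10,"u":15,"xvt":89,"yc":48}
After op 13 (add /r 20): {"aw":23,"bu":62,"esc":14,"esm":6,"r":20,"sj":10,"u":15,"xvt":89,"yc":48}
After op 14 (add /ybn 60): {"aw":23,"bu":62,"esc":14,"esm":6,"r":20,"sj":10,"u":15,"xvt":89,"ybn":60,"yc":48}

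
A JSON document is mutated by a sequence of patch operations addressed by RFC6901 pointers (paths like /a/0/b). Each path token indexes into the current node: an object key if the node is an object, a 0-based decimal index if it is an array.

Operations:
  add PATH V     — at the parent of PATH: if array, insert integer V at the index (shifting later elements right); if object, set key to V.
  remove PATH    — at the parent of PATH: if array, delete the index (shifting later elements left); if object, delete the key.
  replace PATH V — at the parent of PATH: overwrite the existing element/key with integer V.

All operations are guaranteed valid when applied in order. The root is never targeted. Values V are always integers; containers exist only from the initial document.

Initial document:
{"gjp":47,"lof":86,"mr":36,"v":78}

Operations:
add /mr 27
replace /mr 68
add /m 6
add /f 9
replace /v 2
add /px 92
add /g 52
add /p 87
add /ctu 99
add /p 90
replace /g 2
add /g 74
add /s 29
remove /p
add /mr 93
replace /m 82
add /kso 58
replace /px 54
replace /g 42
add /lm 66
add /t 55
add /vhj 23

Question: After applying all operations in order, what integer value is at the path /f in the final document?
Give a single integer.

Answer: 9

Derivation:
After op 1 (add /mr 27): {"gjp":47,"lof":86,"mr":27,"v":78}
After op 2 (replace /mr 68): {"gjp":47,"lof":86,"mr":68,"v":78}
After op 3 (add /m 6): {"gjp":47,"lof":86,"m":6,"mr":68,"v":78}
After op 4 (add /f 9): {"f":9,"gjp":47,"lof":86,"m":6,"mr":68,"v":78}
After op 5 (replace /v 2): {"f":9,"gjp":47,"lof":86,"m":6,"mr":68,"v":2}
After op 6 (add /px 92): {"f":9,"gjp":47,"lof":86,"m":6,"mr":68,"px":92,"v":2}
After op 7 (add /g 52): {"f":9,"g":52,"gjp":47,"lof":86,"m":6,"mr":68,"px":92,"v":2}
After op 8 (add /p 87): {"f":9,"g":52,"gjp":47,"lof":86,"m":6,"mr":68,"p":87,"px":92,"v":2}
After op 9 (add /ctu 99): {"ctu":99,"f":9,"g":52,"gjp":47,"lof":86,"m":6,"mr":68,"p":87,"px":92,"v":2}
After op 10 (add /p 90): {"ctu":99,"f":9,"g":52,"gjp":47,"lof":86,"m":6,"mr":68,"p":90,"px":92,"v":2}
After op 11 (replace /g 2): {"ctu":99,"f":9,"g":2,"gjp":47,"lof":86,"m":6,"mr":68,"p":90,"px":92,"v":2}
After op 12 (add /g 74): {"ctu":99,"f":9,"g":74,"gjp":47,"lof":86,"m":6,"mr":68,"p":90,"px":92,"v":2}
After op 13 (add /s 29): {"ctu":99,"f":9,"g":74,"gjp":47,"lof":86,"m":6,"mr":68,"p":90,"px":92,"s":29,"v":2}
After op 14 (remove /p): {"ctu":99,"f":9,"g":74,"gjp":47,"lof":86,"m":6,"mr":68,"px":92,"s":29,"v":2}
After op 15 (add /mr 93): {"ctu":99,"f":9,"g":74,"gjp":47,"lof":86,"m":6,"mr":93,"px":92,"s":29,"v":2}
After op 16 (replace /m 82): {"ctu":99,"f":9,"g":74,"gjp":47,"lof":86,"m":82,"mr":93,"px":92,"s":29,"v":2}
After op 17 (add /kso 58): {"ctu":99,"f":9,"g":74,"gjp":47,"kso":58,"lof":86,"m":82,"mr":93,"px":92,"s":29,"v":2}
After op 18 (replace /px 54): {"ctu":99,"f":9,"g":74,"gjp":47,"kso":58,"lof":86,"m":82,"mr":93,"px":54,"s":29,"v":2}
After op 19 (replace /g 42): {"ctu":99,"f":9,"g":42,"gjp":47,"kso":58,"lof":86,"m":82,"mr":93,"px":54,"s":29,"v":2}
After op 20 (add /lm 66): {"ctu":99,"f":9,"g":42,"gjp":47,"kso":58,"lm":66,"lof":86,"m":82,"mr":93,"px":54,"s":29,"v":2}
After op 21 (add /t 55): {"ctu":99,"f":9,"g":42,"gjp":47,"kso":58,"lm":66,"lof":86,"m":82,"mr":93,"px":54,"s":29,"t":55,"v":2}
After op 22 (add /vhj 23): {"ctu":99,"f":9,"g":42,"gjp":47,"kso":58,"lm":66,"lof":86,"m":82,"mr":93,"px":54,"s":29,"t":55,"v":2,"vhj":23}
Value at /f: 9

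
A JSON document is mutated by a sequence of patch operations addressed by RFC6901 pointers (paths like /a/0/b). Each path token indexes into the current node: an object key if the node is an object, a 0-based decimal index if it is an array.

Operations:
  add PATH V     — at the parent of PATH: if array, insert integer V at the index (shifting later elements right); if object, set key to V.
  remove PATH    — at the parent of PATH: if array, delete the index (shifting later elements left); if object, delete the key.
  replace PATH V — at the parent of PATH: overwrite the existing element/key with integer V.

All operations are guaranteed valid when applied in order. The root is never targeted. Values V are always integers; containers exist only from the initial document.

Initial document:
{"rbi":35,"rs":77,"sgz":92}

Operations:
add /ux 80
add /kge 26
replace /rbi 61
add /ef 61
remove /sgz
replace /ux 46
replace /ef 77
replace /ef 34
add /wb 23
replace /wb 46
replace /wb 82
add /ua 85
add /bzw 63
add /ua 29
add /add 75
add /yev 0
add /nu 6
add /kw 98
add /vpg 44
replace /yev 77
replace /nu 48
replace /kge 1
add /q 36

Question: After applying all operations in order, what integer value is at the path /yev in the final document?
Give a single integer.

After op 1 (add /ux 80): {"rbi":35,"rs":77,"sgz":92,"ux":80}
After op 2 (add /kge 26): {"kge":26,"rbi":35,"rs":77,"sgz":92,"ux":80}
After op 3 (replace /rbi 61): {"kge":26,"rbi":61,"rs":77,"sgz":92,"ux":80}
After op 4 (add /ef 61): {"ef":61,"kge":26,"rbi":61,"rs":77,"sgz":92,"ux":80}
After op 5 (remove /sgz): {"ef":61,"kge":26,"rbi":61,"rs":77,"ux":80}
After op 6 (replace /ux 46): {"ef":61,"kge":26,"rbi":61,"rs":77,"ux":46}
After op 7 (replace /ef 77): {"ef":77,"kge":26,"rbi":61,"rs":77,"ux":46}
After op 8 (replace /ef 34): {"ef":34,"kge":26,"rbi":61,"rs":77,"ux":46}
After op 9 (add /wb 23): {"ef":34,"kge":26,"rbi":61,"rs":77,"ux":46,"wb":23}
After op 10 (replace /wb 46): {"ef":34,"kge":26,"rbi":61,"rs":77,"ux":46,"wb":46}
After op 11 (replace /wb 82): {"ef":34,"kge":26,"rbi":61,"rs":77,"ux":46,"wb":82}
After op 12 (add /ua 85): {"ef":34,"kge":26,"rbi":61,"rs":77,"ua":85,"ux":46,"wb":82}
After op 13 (add /bzw 63): {"bzw":63,"ef":34,"kge":26,"rbi":61,"rs":77,"ua":85,"ux":46,"wb":82}
After op 14 (add /ua 29): {"bzw":63,"ef":34,"kge":26,"rbi":61,"rs":77,"ua":29,"ux":46,"wb":82}
After op 15 (add /add 75): {"add":75,"bzw":63,"ef":34,"kge":26,"rbi":61,"rs":77,"ua":29,"ux":46,"wb":82}
After op 16 (add /yev 0): {"add":75,"bzw":63,"ef":34,"kge":26,"rbi":61,"rs":77,"ua":29,"ux":46,"wb":82,"yev":0}
After op 17 (add /nu 6): {"add":75,"bzw":63,"ef":34,"kge":26,"nu":6,"rbi":61,"rs":77,"ua":29,"ux":46,"wb":82,"yev":0}
After op 18 (add /kw 98): {"add":75,"bzw":63,"ef":34,"kge":26,"kw":98,"nu":6,"rbi":61,"rs":77,"ua":29,"ux":46,"wb":82,"yev":0}
After op 19 (add /vpg 44): {"add":75,"bzw":63,"ef":34,"kge":26,"kw":98,"nu":6,"rbi":61,"rs":77,"ua":29,"ux":46,"vpg":44,"wb":82,"yev":0}
After op 20 (replace /yev 77): {"add":75,"bzw":63,"ef":34,"kge":26,"kw":98,"nu":6,"rbi":61,"rs":77,"ua":29,"ux":46,"vpg":44,"wb":82,"yev":77}
After op 21 (replace /nu 48): {"add":75,"bzw":63,"ef":34,"kge":26,"kw":98,"nu":48,"rbi":61,"rs":77,"ua":29,"ux":46,"vpg":44,"wb":82,"yev":77}
After op 22 (replace /kge 1): {"add":75,"bzw":63,"ef":34,"kge":1,"kw":98,"nu":48,"rbi":61,"rs":77,"ua":29,"ux":46,"vpg":44,"wb":82,"yev":77}
After op 23 (add /q 36): {"add":75,"bzw":63,"ef":34,"kge":1,"kw":98,"nu":48,"q":36,"rbi":61,"rs":77,"ua":29,"ux":46,"vpg":44,"wb":82,"yev":77}
Value at /yev: 77

Answer: 77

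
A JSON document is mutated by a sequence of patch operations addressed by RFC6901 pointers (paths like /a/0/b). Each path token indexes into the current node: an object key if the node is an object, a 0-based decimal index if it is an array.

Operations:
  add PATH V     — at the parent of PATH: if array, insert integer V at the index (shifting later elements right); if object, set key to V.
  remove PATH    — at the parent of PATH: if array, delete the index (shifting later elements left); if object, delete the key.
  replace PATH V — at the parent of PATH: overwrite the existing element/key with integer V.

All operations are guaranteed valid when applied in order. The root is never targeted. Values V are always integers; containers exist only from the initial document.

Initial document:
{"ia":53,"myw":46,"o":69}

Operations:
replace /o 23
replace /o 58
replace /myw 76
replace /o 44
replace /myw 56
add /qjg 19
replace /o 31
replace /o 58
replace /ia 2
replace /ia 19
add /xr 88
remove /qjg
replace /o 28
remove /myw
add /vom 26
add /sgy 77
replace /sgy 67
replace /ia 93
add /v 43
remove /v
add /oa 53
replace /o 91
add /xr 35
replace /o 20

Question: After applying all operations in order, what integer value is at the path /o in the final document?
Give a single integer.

Answer: 20

Derivation:
After op 1 (replace /o 23): {"ia":53,"myw":46,"o":23}
After op 2 (replace /o 58): {"ia":53,"myw":46,"o":58}
After op 3 (replace /myw 76): {"ia":53,"myw":76,"o":58}
After op 4 (replace /o 44): {"ia":53,"myw":76,"o":44}
After op 5 (replace /myw 56): {"ia":53,"myw":56,"o":44}
After op 6 (add /qjg 19): {"ia":53,"myw":56,"o":44,"qjg":19}
After op 7 (replace /o 31): {"ia":53,"myw":56,"o":31,"qjg":19}
After op 8 (replace /o 58): {"ia":53,"myw":56,"o":58,"qjg":19}
After op 9 (replace /ia 2): {"ia":2,"myw":56,"o":58,"qjg":19}
After op 10 (replace /ia 19): {"ia":19,"myw":56,"o":58,"qjg":19}
After op 11 (add /xr 88): {"ia":19,"myw":56,"o":58,"qjg":19,"xr":88}
After op 12 (remove /qjg): {"ia":19,"myw":56,"o":58,"xr":88}
After op 13 (replace /o 28): {"ia":19,"myw":56,"o":28,"xr":88}
After op 14 (remove /myw): {"ia":19,"o":28,"xr":88}
After op 15 (add /vom 26): {"ia":19,"o":28,"vom":26,"xr":88}
After op 16 (add /sgy 77): {"ia":19,"o":28,"sgy":77,"vom":26,"xr":88}
After op 17 (replace /sgy 67): {"ia":19,"o":28,"sgy":67,"vom":26,"xr":88}
After op 18 (replace /ia 93): {"ia":93,"o":28,"sgy":67,"vom":26,"xr":88}
After op 19 (add /v 43): {"ia":93,"o":28,"sgy":67,"v":43,"vom":26,"xr":88}
After op 20 (remove /v): {"ia":93,"o":28,"sgy":67,"vom":26,"xr":88}
After op 21 (add /oa 53): {"ia":93,"o":28,"oa":53,"sgy":67,"vom":26,"xr":88}
After op 22 (replace /o 91): {"ia":93,"o":91,"oa":53,"sgy":67,"vom":26,"xr":88}
After op 23 (add /xr 35): {"ia":93,"o":91,"oa":53,"sgy":67,"vom":26,"xr":35}
After op 24 (replace /o 20): {"ia":93,"o":20,"oa":53,"sgy":67,"vom":26,"xr":35}
Value at /o: 20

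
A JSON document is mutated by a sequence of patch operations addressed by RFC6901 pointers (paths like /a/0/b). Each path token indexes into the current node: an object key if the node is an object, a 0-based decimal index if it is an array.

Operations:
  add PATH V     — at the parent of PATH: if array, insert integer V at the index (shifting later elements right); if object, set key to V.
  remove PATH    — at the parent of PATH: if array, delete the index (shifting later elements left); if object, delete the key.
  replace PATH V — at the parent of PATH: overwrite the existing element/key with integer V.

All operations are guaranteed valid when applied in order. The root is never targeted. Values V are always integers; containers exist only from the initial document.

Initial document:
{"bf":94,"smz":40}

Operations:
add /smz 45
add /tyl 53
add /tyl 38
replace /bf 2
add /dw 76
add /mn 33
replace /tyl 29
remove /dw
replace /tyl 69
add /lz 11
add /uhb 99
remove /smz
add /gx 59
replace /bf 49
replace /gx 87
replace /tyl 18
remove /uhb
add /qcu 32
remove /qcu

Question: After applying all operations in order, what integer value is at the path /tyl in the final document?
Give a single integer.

Answer: 18

Derivation:
After op 1 (add /smz 45): {"bf":94,"smz":45}
After op 2 (add /tyl 53): {"bf":94,"smz":45,"tyl":53}
After op 3 (add /tyl 38): {"bf":94,"smz":45,"tyl":38}
After op 4 (replace /bf 2): {"bf":2,"smz":45,"tyl":38}
After op 5 (add /dw 76): {"bf":2,"dw":76,"smz":45,"tyl":38}
After op 6 (add /mn 33): {"bf":2,"dw":76,"mn":33,"smz":45,"tyl":38}
After op 7 (replace /tyl 29): {"bf":2,"dw":76,"mn":33,"smz":45,"tyl":29}
After op 8 (remove /dw): {"bf":2,"mn":33,"smz":45,"tyl":29}
After op 9 (replace /tyl 69): {"bf":2,"mn":33,"smz":45,"tyl":69}
After op 10 (add /lz 11): {"bf":2,"lz":11,"mn":33,"smz":45,"tyl":69}
After op 11 (add /uhb 99): {"bf":2,"lz":11,"mn":33,"smz":45,"tyl":69,"uhb":99}
After op 12 (remove /smz): {"bf":2,"lz":11,"mn":33,"tyl":69,"uhb":99}
After op 13 (add /gx 59): {"bf":2,"gx":59,"lz":11,"mn":33,"tyl":69,"uhb":99}
After op 14 (replace /bf 49): {"bf":49,"gx":59,"lz":11,"mn":33,"tyl":69,"uhb":99}
After op 15 (replace /gx 87): {"bf":49,"gx":87,"lz":11,"mn":33,"tyl":69,"uhb":99}
After op 16 (replace /tyl 18): {"bf":49,"gx":87,"lz":11,"mn":33,"tyl":18,"uhb":99}
After op 17 (remove /uhb): {"bf":49,"gx":87,"lz":11,"mn":33,"tyl":18}
After op 18 (add /qcu 32): {"bf":49,"gx":87,"lz":11,"mn":33,"qcu":32,"tyl":18}
After op 19 (remove /qcu): {"bf":49,"gx":87,"lz":11,"mn":33,"tyl":18}
Value at /tyl: 18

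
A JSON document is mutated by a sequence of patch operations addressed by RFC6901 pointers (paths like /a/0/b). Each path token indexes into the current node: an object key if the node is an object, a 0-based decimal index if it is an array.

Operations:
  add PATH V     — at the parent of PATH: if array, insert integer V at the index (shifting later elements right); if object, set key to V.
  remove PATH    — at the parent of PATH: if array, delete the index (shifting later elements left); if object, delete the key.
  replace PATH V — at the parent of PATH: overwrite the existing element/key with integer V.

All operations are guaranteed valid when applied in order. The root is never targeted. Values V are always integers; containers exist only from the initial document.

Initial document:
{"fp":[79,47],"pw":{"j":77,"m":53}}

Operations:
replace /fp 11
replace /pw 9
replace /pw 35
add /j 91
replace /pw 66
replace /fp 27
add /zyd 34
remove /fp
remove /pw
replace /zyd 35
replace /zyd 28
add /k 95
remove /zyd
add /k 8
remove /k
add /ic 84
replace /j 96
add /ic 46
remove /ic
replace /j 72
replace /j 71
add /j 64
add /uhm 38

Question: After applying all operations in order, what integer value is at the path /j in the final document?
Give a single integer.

Answer: 64

Derivation:
After op 1 (replace /fp 11): {"fp":11,"pw":{"j":77,"m":53}}
After op 2 (replace /pw 9): {"fp":11,"pw":9}
After op 3 (replace /pw 35): {"fp":11,"pw":35}
After op 4 (add /j 91): {"fp":11,"j":91,"pw":35}
After op 5 (replace /pw 66): {"fp":11,"j":91,"pw":66}
After op 6 (replace /fp 27): {"fp":27,"j":91,"pw":66}
After op 7 (add /zyd 34): {"fp":27,"j":91,"pw":66,"zyd":34}
After op 8 (remove /fp): {"j":91,"pw":66,"zyd":34}
After op 9 (remove /pw): {"j":91,"zyd":34}
After op 10 (replace /zyd 35): {"j":91,"zyd":35}
After op 11 (replace /zyd 28): {"j":91,"zyd":28}
After op 12 (add /k 95): {"j":91,"k":95,"zyd":28}
After op 13 (remove /zyd): {"j":91,"k":95}
After op 14 (add /k 8): {"j":91,"k":8}
After op 15 (remove /k): {"j":91}
After op 16 (add /ic 84): {"ic":84,"j":91}
After op 17 (replace /j 96): {"ic":84,"j":96}
After op 18 (add /ic 46): {"ic":46,"j":96}
After op 19 (remove /ic): {"j":96}
After op 20 (replace /j 72): {"j":72}
After op 21 (replace /j 71): {"j":71}
After op 22 (add /j 64): {"j":64}
After op 23 (add /uhm 38): {"j":64,"uhm":38}
Value at /j: 64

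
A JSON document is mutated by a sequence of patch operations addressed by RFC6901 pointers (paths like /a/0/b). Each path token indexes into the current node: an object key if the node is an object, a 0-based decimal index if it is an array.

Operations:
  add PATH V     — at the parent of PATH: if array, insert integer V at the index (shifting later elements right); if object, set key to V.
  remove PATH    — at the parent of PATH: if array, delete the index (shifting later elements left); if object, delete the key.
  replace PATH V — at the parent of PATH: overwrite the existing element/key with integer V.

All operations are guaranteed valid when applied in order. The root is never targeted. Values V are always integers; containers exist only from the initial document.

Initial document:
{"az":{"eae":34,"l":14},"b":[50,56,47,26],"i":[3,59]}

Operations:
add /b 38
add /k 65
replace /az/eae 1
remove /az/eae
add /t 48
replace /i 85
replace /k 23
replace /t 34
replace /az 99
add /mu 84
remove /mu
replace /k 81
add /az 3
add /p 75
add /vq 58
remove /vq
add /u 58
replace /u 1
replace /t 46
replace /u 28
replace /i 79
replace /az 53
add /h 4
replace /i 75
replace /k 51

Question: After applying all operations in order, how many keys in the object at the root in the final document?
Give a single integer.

Answer: 8

Derivation:
After op 1 (add /b 38): {"az":{"eae":34,"l":14},"b":38,"i":[3,59]}
After op 2 (add /k 65): {"az":{"eae":34,"l":14},"b":38,"i":[3,59],"k":65}
After op 3 (replace /az/eae 1): {"az":{"eae":1,"l":14},"b":38,"i":[3,59],"k":65}
After op 4 (remove /az/eae): {"az":{"l":14},"b":38,"i":[3,59],"k":65}
After op 5 (add /t 48): {"az":{"l":14},"b":38,"i":[3,59],"k":65,"t":48}
After op 6 (replace /i 85): {"az":{"l":14},"b":38,"i":85,"k":65,"t":48}
After op 7 (replace /k 23): {"az":{"l":14},"b":38,"i":85,"k":23,"t":48}
After op 8 (replace /t 34): {"az":{"l":14},"b":38,"i":85,"k":23,"t":34}
After op 9 (replace /az 99): {"az":99,"b":38,"i":85,"k":23,"t":34}
After op 10 (add /mu 84): {"az":99,"b":38,"i":85,"k":23,"mu":84,"t":34}
After op 11 (remove /mu): {"az":99,"b":38,"i":85,"k":23,"t":34}
After op 12 (replace /k 81): {"az":99,"b":38,"i":85,"k":81,"t":34}
After op 13 (add /az 3): {"az":3,"b":38,"i":85,"k":81,"t":34}
After op 14 (add /p 75): {"az":3,"b":38,"i":85,"k":81,"p":75,"t":34}
After op 15 (add /vq 58): {"az":3,"b":38,"i":85,"k":81,"p":75,"t":34,"vq":58}
After op 16 (remove /vq): {"az":3,"b":38,"i":85,"k":81,"p":75,"t":34}
After op 17 (add /u 58): {"az":3,"b":38,"i":85,"k":81,"p":75,"t":34,"u":58}
After op 18 (replace /u 1): {"az":3,"b":38,"i":85,"k":81,"p":75,"t":34,"u":1}
After op 19 (replace /t 46): {"az":3,"b":38,"i":85,"k":81,"p":75,"t":46,"u":1}
After op 20 (replace /u 28): {"az":3,"b":38,"i":85,"k":81,"p":75,"t":46,"u":28}
After op 21 (replace /i 79): {"az":3,"b":38,"i":79,"k":81,"p":75,"t":46,"u":28}
After op 22 (replace /az 53): {"az":53,"b":38,"i":79,"k":81,"p":75,"t":46,"u":28}
After op 23 (add /h 4): {"az":53,"b":38,"h":4,"i":79,"k":81,"p":75,"t":46,"u":28}
After op 24 (replace /i 75): {"az":53,"b":38,"h":4,"i":75,"k":81,"p":75,"t":46,"u":28}
After op 25 (replace /k 51): {"az":53,"b":38,"h":4,"i":75,"k":51,"p":75,"t":46,"u":28}
Size at the root: 8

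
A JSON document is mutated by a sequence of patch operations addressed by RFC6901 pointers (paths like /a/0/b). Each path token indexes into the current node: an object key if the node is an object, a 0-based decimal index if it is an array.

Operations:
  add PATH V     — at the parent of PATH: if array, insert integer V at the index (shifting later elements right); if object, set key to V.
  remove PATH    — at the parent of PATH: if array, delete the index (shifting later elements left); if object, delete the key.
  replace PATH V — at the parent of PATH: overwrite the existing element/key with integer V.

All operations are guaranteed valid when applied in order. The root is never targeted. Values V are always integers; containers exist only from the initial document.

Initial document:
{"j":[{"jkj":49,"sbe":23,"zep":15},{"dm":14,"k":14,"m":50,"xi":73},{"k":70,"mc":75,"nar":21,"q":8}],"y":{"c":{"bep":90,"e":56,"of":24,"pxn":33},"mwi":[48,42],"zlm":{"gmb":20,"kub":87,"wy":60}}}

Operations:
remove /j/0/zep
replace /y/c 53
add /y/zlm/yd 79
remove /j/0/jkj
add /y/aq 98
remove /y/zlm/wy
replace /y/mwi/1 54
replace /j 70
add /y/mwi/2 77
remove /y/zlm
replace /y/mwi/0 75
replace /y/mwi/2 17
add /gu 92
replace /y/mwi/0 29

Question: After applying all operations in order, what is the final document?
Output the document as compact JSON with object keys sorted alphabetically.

Answer: {"gu":92,"j":70,"y":{"aq":98,"c":53,"mwi":[29,54,17]}}

Derivation:
After op 1 (remove /j/0/zep): {"j":[{"jkj":49,"sbe":23},{"dm":14,"k":14,"m":50,"xi":73},{"k":70,"mc":75,"nar":21,"q":8}],"y":{"c":{"bep":90,"e":56,"of":24,"pxn":33},"mwi":[48,42],"zlm":{"gmb":20,"kub":87,"wy":60}}}
After op 2 (replace /y/c 53): {"j":[{"jkj":49,"sbe":23},{"dm":14,"k":14,"m":50,"xi":73},{"k":70,"mc":75,"nar":21,"q":8}],"y":{"c":53,"mwi":[48,42],"zlm":{"gmb":20,"kub":87,"wy":60}}}
After op 3 (add /y/zlm/yd 79): {"j":[{"jkj":49,"sbe":23},{"dm":14,"k":14,"m":50,"xi":73},{"k":70,"mc":75,"nar":21,"q":8}],"y":{"c":53,"mwi":[48,42],"zlm":{"gmb":20,"kub":87,"wy":60,"yd":79}}}
After op 4 (remove /j/0/jkj): {"j":[{"sbe":23},{"dm":14,"k":14,"m":50,"xi":73},{"k":70,"mc":75,"nar":21,"q":8}],"y":{"c":53,"mwi":[48,42],"zlm":{"gmb":20,"kub":87,"wy":60,"yd":79}}}
After op 5 (add /y/aq 98): {"j":[{"sbe":23},{"dm":14,"k":14,"m":50,"xi":73},{"k":70,"mc":75,"nar":21,"q":8}],"y":{"aq":98,"c":53,"mwi":[48,42],"zlm":{"gmb":20,"kub":87,"wy":60,"yd":79}}}
After op 6 (remove /y/zlm/wy): {"j":[{"sbe":23},{"dm":14,"k":14,"m":50,"xi":73},{"k":70,"mc":75,"nar":21,"q":8}],"y":{"aq":98,"c":53,"mwi":[48,42],"zlm":{"gmb":20,"kub":87,"yd":79}}}
After op 7 (replace /y/mwi/1 54): {"j":[{"sbe":23},{"dm":14,"k":14,"m":50,"xi":73},{"k":70,"mc":75,"nar":21,"q":8}],"y":{"aq":98,"c":53,"mwi":[48,54],"zlm":{"gmb":20,"kub":87,"yd":79}}}
After op 8 (replace /j 70): {"j":70,"y":{"aq":98,"c":53,"mwi":[48,54],"zlm":{"gmb":20,"kub":87,"yd":79}}}
After op 9 (add /y/mwi/2 77): {"j":70,"y":{"aq":98,"c":53,"mwi":[48,54,77],"zlm":{"gmb":20,"kub":87,"yd":79}}}
After op 10 (remove /y/zlm): {"j":70,"y":{"aq":98,"c":53,"mwi":[48,54,77]}}
After op 11 (replace /y/mwi/0 75): {"j":70,"y":{"aq":98,"c":53,"mwi":[75,54,77]}}
After op 12 (replace /y/mwi/2 17): {"j":70,"y":{"aq":98,"c":53,"mwi":[75,54,17]}}
After op 13 (add /gu 92): {"gu":92,"j":70,"y":{"aq":98,"c":53,"mwi":[75,54,17]}}
After op 14 (replace /y/mwi/0 29): {"gu":92,"j":70,"y":{"aq":98,"c":53,"mwi":[29,54,17]}}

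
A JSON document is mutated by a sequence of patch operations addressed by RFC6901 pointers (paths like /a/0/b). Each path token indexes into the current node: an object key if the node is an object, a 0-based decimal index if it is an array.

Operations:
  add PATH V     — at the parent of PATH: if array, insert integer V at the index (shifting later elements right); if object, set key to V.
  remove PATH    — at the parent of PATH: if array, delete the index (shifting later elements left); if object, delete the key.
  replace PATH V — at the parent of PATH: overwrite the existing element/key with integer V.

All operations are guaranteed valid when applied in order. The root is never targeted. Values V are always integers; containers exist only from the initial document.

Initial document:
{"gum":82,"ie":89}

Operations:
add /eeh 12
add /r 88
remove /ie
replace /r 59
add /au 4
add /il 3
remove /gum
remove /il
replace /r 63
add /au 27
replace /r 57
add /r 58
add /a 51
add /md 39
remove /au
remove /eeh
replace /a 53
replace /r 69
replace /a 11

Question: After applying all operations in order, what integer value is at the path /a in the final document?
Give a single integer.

Answer: 11

Derivation:
After op 1 (add /eeh 12): {"eeh":12,"gum":82,"ie":89}
After op 2 (add /r 88): {"eeh":12,"gum":82,"ie":89,"r":88}
After op 3 (remove /ie): {"eeh":12,"gum":82,"r":88}
After op 4 (replace /r 59): {"eeh":12,"gum":82,"r":59}
After op 5 (add /au 4): {"au":4,"eeh":12,"gum":82,"r":59}
After op 6 (add /il 3): {"au":4,"eeh":12,"gum":82,"il":3,"r":59}
After op 7 (remove /gum): {"au":4,"eeh":12,"il":3,"r":59}
After op 8 (remove /il): {"au":4,"eeh":12,"r":59}
After op 9 (replace /r 63): {"au":4,"eeh":12,"r":63}
After op 10 (add /au 27): {"au":27,"eeh":12,"r":63}
After op 11 (replace /r 57): {"au":27,"eeh":12,"r":57}
After op 12 (add /r 58): {"au":27,"eeh":12,"r":58}
After op 13 (add /a 51): {"a":51,"au":27,"eeh":12,"r":58}
After op 14 (add /md 39): {"a":51,"au":27,"eeh":12,"md":39,"r":58}
After op 15 (remove /au): {"a":51,"eeh":12,"md":39,"r":58}
After op 16 (remove /eeh): {"a":51,"md":39,"r":58}
After op 17 (replace /a 53): {"a":53,"md":39,"r":58}
After op 18 (replace /r 69): {"a":53,"md":39,"r":69}
After op 19 (replace /a 11): {"a":11,"md":39,"r":69}
Value at /a: 11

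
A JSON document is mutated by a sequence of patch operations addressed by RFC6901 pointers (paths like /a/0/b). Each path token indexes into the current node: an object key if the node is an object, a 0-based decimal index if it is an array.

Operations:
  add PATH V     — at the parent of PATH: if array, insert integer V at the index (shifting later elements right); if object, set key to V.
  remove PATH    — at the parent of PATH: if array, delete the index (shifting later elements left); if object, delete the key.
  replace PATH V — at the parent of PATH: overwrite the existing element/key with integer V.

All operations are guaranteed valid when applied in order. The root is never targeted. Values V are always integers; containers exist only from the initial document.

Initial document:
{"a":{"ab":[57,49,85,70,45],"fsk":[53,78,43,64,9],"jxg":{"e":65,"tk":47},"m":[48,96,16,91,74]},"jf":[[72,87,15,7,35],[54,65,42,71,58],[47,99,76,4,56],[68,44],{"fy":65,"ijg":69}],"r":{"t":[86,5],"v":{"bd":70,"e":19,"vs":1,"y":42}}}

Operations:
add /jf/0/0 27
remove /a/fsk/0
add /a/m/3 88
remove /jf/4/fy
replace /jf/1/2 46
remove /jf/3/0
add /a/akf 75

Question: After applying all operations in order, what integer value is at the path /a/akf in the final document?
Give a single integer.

After op 1 (add /jf/0/0 27): {"a":{"ab":[57,49,85,70,45],"fsk":[53,78,43,64,9],"jxg":{"e":65,"tk":47},"m":[48,96,16,91,74]},"jf":[[27,72,87,15,7,35],[54,65,42,71,58],[47,99,76,4,56],[68,44],{"fy":65,"ijg":69}],"r":{"t":[86,5],"v":{"bd":70,"e":19,"vs":1,"y":42}}}
After op 2 (remove /a/fsk/0): {"a":{"ab":[57,49,85,70,45],"fsk":[78,43,64,9],"jxg":{"e":65,"tk":47},"m":[48,96,16,91,74]},"jf":[[27,72,87,15,7,35],[54,65,42,71,58],[47,99,76,4,56],[68,44],{"fy":65,"ijg":69}],"r":{"t":[86,5],"v":{"bd":70,"e":19,"vs":1,"y":42}}}
After op 3 (add /a/m/3 88): {"a":{"ab":[57,49,85,70,45],"fsk":[78,43,64,9],"jxg":{"e":65,"tk":47},"m":[48,96,16,88,91,74]},"jf":[[27,72,87,15,7,35],[54,65,42,71,58],[47,99,76,4,56],[68,44],{"fy":65,"ijg":69}],"r":{"t":[86,5],"v":{"bd":70,"e":19,"vs":1,"y":42}}}
After op 4 (remove /jf/4/fy): {"a":{"ab":[57,49,85,70,45],"fsk":[78,43,64,9],"jxg":{"e":65,"tk":47},"m":[48,96,16,88,91,74]},"jf":[[27,72,87,15,7,35],[54,65,42,71,58],[47,99,76,4,56],[68,44],{"ijg":69}],"r":{"t":[86,5],"v":{"bd":70,"e":19,"vs":1,"y":42}}}
After op 5 (replace /jf/1/2 46): {"a":{"ab":[57,49,85,70,45],"fsk":[78,43,64,9],"jxg":{"e":65,"tk":47},"m":[48,96,16,88,91,74]},"jf":[[27,72,87,15,7,35],[54,65,46,71,58],[47,99,76,4,56],[68,44],{"ijg":69}],"r":{"t":[86,5],"v":{"bd":70,"e":19,"vs":1,"y":42}}}
After op 6 (remove /jf/3/0): {"a":{"ab":[57,49,85,70,45],"fsk":[78,43,64,9],"jxg":{"e":65,"tk":47},"m":[48,96,16,88,91,74]},"jf":[[27,72,87,15,7,35],[54,65,46,71,58],[47,99,76,4,56],[44],{"ijg":69}],"r":{"t":[86,5],"v":{"bd":70,"e":19,"vs":1,"y":42}}}
After op 7 (add /a/akf 75): {"a":{"ab":[57,49,85,70,45],"akf":75,"fsk":[78,43,64,9],"jxg":{"e":65,"tk":47},"m":[48,96,16,88,91,74]},"jf":[[27,72,87,15,7,35],[54,65,46,71,58],[47,99,76,4,56],[44],{"ijg":69}],"r":{"t":[86,5],"v":{"bd":70,"e":19,"vs":1,"y":42}}}
Value at /a/akf: 75

Answer: 75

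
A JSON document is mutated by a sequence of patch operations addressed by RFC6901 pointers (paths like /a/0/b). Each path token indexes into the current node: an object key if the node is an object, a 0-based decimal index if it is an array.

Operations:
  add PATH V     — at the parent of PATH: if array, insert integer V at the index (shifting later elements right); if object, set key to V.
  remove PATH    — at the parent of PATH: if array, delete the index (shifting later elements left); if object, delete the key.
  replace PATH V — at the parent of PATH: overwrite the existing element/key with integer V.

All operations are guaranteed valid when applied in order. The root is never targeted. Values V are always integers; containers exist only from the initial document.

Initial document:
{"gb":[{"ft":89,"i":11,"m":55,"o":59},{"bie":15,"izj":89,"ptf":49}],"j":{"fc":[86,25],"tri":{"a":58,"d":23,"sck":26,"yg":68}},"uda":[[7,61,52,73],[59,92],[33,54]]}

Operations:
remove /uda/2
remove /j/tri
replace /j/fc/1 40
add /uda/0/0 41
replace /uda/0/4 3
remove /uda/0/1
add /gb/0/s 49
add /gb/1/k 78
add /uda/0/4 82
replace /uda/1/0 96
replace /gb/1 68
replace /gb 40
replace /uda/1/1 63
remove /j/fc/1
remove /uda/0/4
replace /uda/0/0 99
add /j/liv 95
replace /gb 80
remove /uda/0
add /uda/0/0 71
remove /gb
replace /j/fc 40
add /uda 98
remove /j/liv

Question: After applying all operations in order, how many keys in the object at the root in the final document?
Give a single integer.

After op 1 (remove /uda/2): {"gb":[{"ft":89,"i":11,"m":55,"o":59},{"bie":15,"izj":89,"ptf":49}],"j":{"fc":[86,25],"tri":{"a":58,"d":23,"sck":26,"yg":68}},"uda":[[7,61,52,73],[59,92]]}
After op 2 (remove /j/tri): {"gb":[{"ft":89,"i":11,"m":55,"o":59},{"bie":15,"izj":89,"ptf":49}],"j":{"fc":[86,25]},"uda":[[7,61,52,73],[59,92]]}
After op 3 (replace /j/fc/1 40): {"gb":[{"ft":89,"i":11,"m":55,"o":59},{"bie":15,"izj":89,"ptf":49}],"j":{"fc":[86,40]},"uda":[[7,61,52,73],[59,92]]}
After op 4 (add /uda/0/0 41): {"gb":[{"ft":89,"i":11,"m":55,"o":59},{"bie":15,"izj":89,"ptf":49}],"j":{"fc":[86,40]},"uda":[[41,7,61,52,73],[59,92]]}
After op 5 (replace /uda/0/4 3): {"gb":[{"ft":89,"i":11,"m":55,"o":59},{"bie":15,"izj":89,"ptf":49}],"j":{"fc":[86,40]},"uda":[[41,7,61,52,3],[59,92]]}
After op 6 (remove /uda/0/1): {"gb":[{"ft":89,"i":11,"m":55,"o":59},{"bie":15,"izj":89,"ptf":49}],"j":{"fc":[86,40]},"uda":[[41,61,52,3],[59,92]]}
After op 7 (add /gb/0/s 49): {"gb":[{"ft":89,"i":11,"m":55,"o":59,"s":49},{"bie":15,"izj":89,"ptf":49}],"j":{"fc":[86,40]},"uda":[[41,61,52,3],[59,92]]}
After op 8 (add /gb/1/k 78): {"gb":[{"ft":89,"i":11,"m":55,"o":59,"s":49},{"bie":15,"izj":89,"k":78,"ptf":49}],"j":{"fc":[86,40]},"uda":[[41,61,52,3],[59,92]]}
After op 9 (add /uda/0/4 82): {"gb":[{"ft":89,"i":11,"m":55,"o":59,"s":49},{"bie":15,"izj":89,"k":78,"ptf":49}],"j":{"fc":[86,40]},"uda":[[41,61,52,3,82],[59,92]]}
After op 10 (replace /uda/1/0 96): {"gb":[{"ft":89,"i":11,"m":55,"o":59,"s":49},{"bie":15,"izj":89,"k":78,"ptf":49}],"j":{"fc":[86,40]},"uda":[[41,61,52,3,82],[96,92]]}
After op 11 (replace /gb/1 68): {"gb":[{"ft":89,"i":11,"m":55,"o":59,"s":49},68],"j":{"fc":[86,40]},"uda":[[41,61,52,3,82],[96,92]]}
After op 12 (replace /gb 40): {"gb":40,"j":{"fc":[86,40]},"uda":[[41,61,52,3,82],[96,92]]}
After op 13 (replace /uda/1/1 63): {"gb":40,"j":{"fc":[86,40]},"uda":[[41,61,52,3,82],[96,63]]}
After op 14 (remove /j/fc/1): {"gb":40,"j":{"fc":[86]},"uda":[[41,61,52,3,82],[96,63]]}
After op 15 (remove /uda/0/4): {"gb":40,"j":{"fc":[86]},"uda":[[41,61,52,3],[96,63]]}
After op 16 (replace /uda/0/0 99): {"gb":40,"j":{"fc":[86]},"uda":[[99,61,52,3],[96,63]]}
After op 17 (add /j/liv 95): {"gb":40,"j":{"fc":[86],"liv":95},"uda":[[99,61,52,3],[96,63]]}
After op 18 (replace /gb 80): {"gb":80,"j":{"fc":[86],"liv":95},"uda":[[99,61,52,3],[96,63]]}
After op 19 (remove /uda/0): {"gb":80,"j":{"fc":[86],"liv":95},"uda":[[96,63]]}
After op 20 (add /uda/0/0 71): {"gb":80,"j":{"fc":[86],"liv":95},"uda":[[71,96,63]]}
After op 21 (remove /gb): {"j":{"fc":[86],"liv":95},"uda":[[71,96,63]]}
After op 22 (replace /j/fc 40): {"j":{"fc":40,"liv":95},"uda":[[71,96,63]]}
After op 23 (add /uda 98): {"j":{"fc":40,"liv":95},"uda":98}
After op 24 (remove /j/liv): {"j":{"fc":40},"uda":98}
Size at the root: 2

Answer: 2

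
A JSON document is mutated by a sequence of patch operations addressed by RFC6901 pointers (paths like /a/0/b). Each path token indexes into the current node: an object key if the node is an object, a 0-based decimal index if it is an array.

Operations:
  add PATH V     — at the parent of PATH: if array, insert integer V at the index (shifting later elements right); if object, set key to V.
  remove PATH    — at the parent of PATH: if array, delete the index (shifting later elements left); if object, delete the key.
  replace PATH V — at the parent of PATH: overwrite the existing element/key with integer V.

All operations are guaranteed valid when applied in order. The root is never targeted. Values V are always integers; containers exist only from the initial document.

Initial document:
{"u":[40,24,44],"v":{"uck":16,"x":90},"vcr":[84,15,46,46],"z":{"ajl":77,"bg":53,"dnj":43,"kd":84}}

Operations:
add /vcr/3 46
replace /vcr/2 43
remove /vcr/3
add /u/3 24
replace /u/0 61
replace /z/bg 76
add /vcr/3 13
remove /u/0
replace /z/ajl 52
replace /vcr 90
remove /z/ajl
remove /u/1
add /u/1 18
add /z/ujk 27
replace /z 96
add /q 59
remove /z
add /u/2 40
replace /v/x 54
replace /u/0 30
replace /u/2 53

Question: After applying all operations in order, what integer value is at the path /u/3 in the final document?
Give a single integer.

After op 1 (add /vcr/3 46): {"u":[40,24,44],"v":{"uck":16,"x":90},"vcr":[84,15,46,46,46],"z":{"ajl":77,"bg":53,"dnj":43,"kd":84}}
After op 2 (replace /vcr/2 43): {"u":[40,24,44],"v":{"uck":16,"x":90},"vcr":[84,15,43,46,46],"z":{"ajl":77,"bg":53,"dnj":43,"kd":84}}
After op 3 (remove /vcr/3): {"u":[40,24,44],"v":{"uck":16,"x":90},"vcr":[84,15,43,46],"z":{"ajl":77,"bg":53,"dnj":43,"kd":84}}
After op 4 (add /u/3 24): {"u":[40,24,44,24],"v":{"uck":16,"x":90},"vcr":[84,15,43,46],"z":{"ajl":77,"bg":53,"dnj":43,"kd":84}}
After op 5 (replace /u/0 61): {"u":[61,24,44,24],"v":{"uck":16,"x":90},"vcr":[84,15,43,46],"z":{"ajl":77,"bg":53,"dnj":43,"kd":84}}
After op 6 (replace /z/bg 76): {"u":[61,24,44,24],"v":{"uck":16,"x":90},"vcr":[84,15,43,46],"z":{"ajl":77,"bg":76,"dnj":43,"kd":84}}
After op 7 (add /vcr/3 13): {"u":[61,24,44,24],"v":{"uck":16,"x":90},"vcr":[84,15,43,13,46],"z":{"ajl":77,"bg":76,"dnj":43,"kd":84}}
After op 8 (remove /u/0): {"u":[24,44,24],"v":{"uck":16,"x":90},"vcr":[84,15,43,13,46],"z":{"ajl":77,"bg":76,"dnj":43,"kd":84}}
After op 9 (replace /z/ajl 52): {"u":[24,44,24],"v":{"uck":16,"x":90},"vcr":[84,15,43,13,46],"z":{"ajl":52,"bg":76,"dnj":43,"kd":84}}
After op 10 (replace /vcr 90): {"u":[24,44,24],"v":{"uck":16,"x":90},"vcr":90,"z":{"ajl":52,"bg":76,"dnj":43,"kd":84}}
After op 11 (remove /z/ajl): {"u":[24,44,24],"v":{"uck":16,"x":90},"vcr":90,"z":{"bg":76,"dnj":43,"kd":84}}
After op 12 (remove /u/1): {"u":[24,24],"v":{"uck":16,"x":90},"vcr":90,"z":{"bg":76,"dnj":43,"kd":84}}
After op 13 (add /u/1 18): {"u":[24,18,24],"v":{"uck":16,"x":90},"vcr":90,"z":{"bg":76,"dnj":43,"kd":84}}
After op 14 (add /z/ujk 27): {"u":[24,18,24],"v":{"uck":16,"x":90},"vcr":90,"z":{"bg":76,"dnj":43,"kd":84,"ujk":27}}
After op 15 (replace /z 96): {"u":[24,18,24],"v":{"uck":16,"x":90},"vcr":90,"z":96}
After op 16 (add /q 59): {"q":59,"u":[24,18,24],"v":{"uck":16,"x":90},"vcr":90,"z":96}
After op 17 (remove /z): {"q":59,"u":[24,18,24],"v":{"uck":16,"x":90},"vcr":90}
After op 18 (add /u/2 40): {"q":59,"u":[24,18,40,24],"v":{"uck":16,"x":90},"vcr":90}
After op 19 (replace /v/x 54): {"q":59,"u":[24,18,40,24],"v":{"uck":16,"x":54},"vcr":90}
After op 20 (replace /u/0 30): {"q":59,"u":[30,18,40,24],"v":{"uck":16,"x":54},"vcr":90}
After op 21 (replace /u/2 53): {"q":59,"u":[30,18,53,24],"v":{"uck":16,"x":54},"vcr":90}
Value at /u/3: 24

Answer: 24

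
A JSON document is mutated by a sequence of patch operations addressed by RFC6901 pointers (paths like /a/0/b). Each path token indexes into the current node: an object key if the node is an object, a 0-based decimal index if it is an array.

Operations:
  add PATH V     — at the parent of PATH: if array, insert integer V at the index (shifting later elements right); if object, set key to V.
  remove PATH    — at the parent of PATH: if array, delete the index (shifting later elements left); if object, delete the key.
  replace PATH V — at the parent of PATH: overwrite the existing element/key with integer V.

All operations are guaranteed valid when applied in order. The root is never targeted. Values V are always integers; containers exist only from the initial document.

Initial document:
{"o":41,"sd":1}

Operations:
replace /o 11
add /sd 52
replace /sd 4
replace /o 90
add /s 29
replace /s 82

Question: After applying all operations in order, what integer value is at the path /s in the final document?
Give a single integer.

Answer: 82

Derivation:
After op 1 (replace /o 11): {"o":11,"sd":1}
After op 2 (add /sd 52): {"o":11,"sd":52}
After op 3 (replace /sd 4): {"o":11,"sd":4}
After op 4 (replace /o 90): {"o":90,"sd":4}
After op 5 (add /s 29): {"o":90,"s":29,"sd":4}
After op 6 (replace /s 82): {"o":90,"s":82,"sd":4}
Value at /s: 82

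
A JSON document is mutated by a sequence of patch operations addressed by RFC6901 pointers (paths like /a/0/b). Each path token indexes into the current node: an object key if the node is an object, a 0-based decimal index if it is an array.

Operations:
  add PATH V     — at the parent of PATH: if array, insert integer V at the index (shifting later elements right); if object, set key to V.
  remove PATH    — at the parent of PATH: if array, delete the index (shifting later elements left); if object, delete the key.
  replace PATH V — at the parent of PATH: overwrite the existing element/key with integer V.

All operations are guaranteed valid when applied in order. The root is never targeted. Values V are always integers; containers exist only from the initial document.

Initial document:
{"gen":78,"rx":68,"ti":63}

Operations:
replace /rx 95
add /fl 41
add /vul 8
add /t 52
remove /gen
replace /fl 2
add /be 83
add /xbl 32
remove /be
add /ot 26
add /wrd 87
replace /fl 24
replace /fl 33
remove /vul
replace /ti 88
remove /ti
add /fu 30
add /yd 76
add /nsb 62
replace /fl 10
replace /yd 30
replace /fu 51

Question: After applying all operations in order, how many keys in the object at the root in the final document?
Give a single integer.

Answer: 9

Derivation:
After op 1 (replace /rx 95): {"gen":78,"rx":95,"ti":63}
After op 2 (add /fl 41): {"fl":41,"gen":78,"rx":95,"ti":63}
After op 3 (add /vul 8): {"fl":41,"gen":78,"rx":95,"ti":63,"vul":8}
After op 4 (add /t 52): {"fl":41,"gen":78,"rx":95,"t":52,"ti":63,"vul":8}
After op 5 (remove /gen): {"fl":41,"rx":95,"t":52,"ti":63,"vul":8}
After op 6 (replace /fl 2): {"fl":2,"rx":95,"t":52,"ti":63,"vul":8}
After op 7 (add /be 83): {"be":83,"fl":2,"rx":95,"t":52,"ti":63,"vul":8}
After op 8 (add /xbl 32): {"be":83,"fl":2,"rx":95,"t":52,"ti":63,"vul":8,"xbl":32}
After op 9 (remove /be): {"fl":2,"rx":95,"t":52,"ti":63,"vul":8,"xbl":32}
After op 10 (add /ot 26): {"fl":2,"ot":26,"rx":95,"t":52,"ti":63,"vul":8,"xbl":32}
After op 11 (add /wrd 87): {"fl":2,"ot":26,"rx":95,"t":52,"ti":63,"vul":8,"wrd":87,"xbl":32}
After op 12 (replace /fl 24): {"fl":24,"ot":26,"rx":95,"t":52,"ti":63,"vul":8,"wrd":87,"xbl":32}
After op 13 (replace /fl 33): {"fl":33,"ot":26,"rx":95,"t":52,"ti":63,"vul":8,"wrd":87,"xbl":32}
After op 14 (remove /vul): {"fl":33,"ot":26,"rx":95,"t":52,"ti":63,"wrd":87,"xbl":32}
After op 15 (replace /ti 88): {"fl":33,"ot":26,"rx":95,"t":52,"ti":88,"wrd":87,"xbl":32}
After op 16 (remove /ti): {"fl":33,"ot":26,"rx":95,"t":52,"wrd":87,"xbl":32}
After op 17 (add /fu 30): {"fl":33,"fu":30,"ot":26,"rx":95,"t":52,"wrd":87,"xbl":32}
After op 18 (add /yd 76): {"fl":33,"fu":30,"ot":26,"rx":95,"t":52,"wrd":87,"xbl":32,"yd":76}
After op 19 (add /nsb 62): {"fl":33,"fu":30,"nsb":62,"ot":26,"rx":95,"t":52,"wrd":87,"xbl":32,"yd":76}
After op 20 (replace /fl 10): {"fl":10,"fu":30,"nsb":62,"ot":26,"rx":95,"t":52,"wrd":87,"xbl":32,"yd":76}
After op 21 (replace /yd 30): {"fl":10,"fu":30,"nsb":62,"ot":26,"rx":95,"t":52,"wrd":87,"xbl":32,"yd":30}
After op 22 (replace /fu 51): {"fl":10,"fu":51,"nsb":62,"ot":26,"rx":95,"t":52,"wrd":87,"xbl":32,"yd":30}
Size at the root: 9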